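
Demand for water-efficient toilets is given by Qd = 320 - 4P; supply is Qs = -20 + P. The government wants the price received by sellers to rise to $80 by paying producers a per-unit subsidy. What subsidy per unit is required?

At a seller price of 80, quantity supplied is -20 + 1·80 = 60.
Buyers absorb 60 only when they pay Pb with 320 − 4·Pb = 60, i.e. Pb = 65.
s = Ps − Pb = 80 − 65 = 15.

Required subsidy s = $15 per unit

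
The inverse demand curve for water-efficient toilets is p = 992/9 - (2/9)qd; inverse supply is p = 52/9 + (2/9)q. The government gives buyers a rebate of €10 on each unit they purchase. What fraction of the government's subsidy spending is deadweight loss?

Pre-subsidy: 992/9 - (2/9)q = 52/9 + (2/9)q gives q* = 235 and p* = 58.
With the rebate, buyers effectively pay pb = ps − 10, where ps is the price sellers receive.
On the curves, pb = 992/9 - (2/9)q and ps = 52/9 + (2/9)q; the wedge ps − pb = 10 gives 52/9 + (2/9)q − (992/9 - (2/9)q) = 10, so q' = 257.5.
Then pb = 992/9 − (2/9)·257.5 = 53 and ps = 52/9 + (2/9)·257.5 = 63.
ΔCS = ½(235 + 257.5)(58 − 53) = 1231.25; ΔPS = ½(235 + 257.5)(63 − 58) = 1231.25.
Government spending = 10 × 257.5 = 2575.
DWL = ½ × 10 × (257.5 − 235) = 112.5; fraction = 112.5 / 2575 = 9/206.

DWL / government spending = 9/206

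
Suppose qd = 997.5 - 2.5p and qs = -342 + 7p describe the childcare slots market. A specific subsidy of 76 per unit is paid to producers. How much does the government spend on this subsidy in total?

Pre-subsidy: 997.5 - 2.5p = -342 + 7p gives p* = 141, q* = 645.
With the subsidy, sellers receive ps = pb + 76 for each unit, where pb is the price buyers pay.
Supply in terms of pb becomes qs = -342 + 7(pb + 76) = 190 + 7pb. Setting this equal to demand: 997.5 - 2.5pb = 190 + 7pb, so pb = 85.
Sellers receive ps = 85 + 76 = 161; q' = 997.5 − 2.5·85 = 785.
Government outlay = subsidy × quantity = 76 × 785 = 59660.

Government cost = 59660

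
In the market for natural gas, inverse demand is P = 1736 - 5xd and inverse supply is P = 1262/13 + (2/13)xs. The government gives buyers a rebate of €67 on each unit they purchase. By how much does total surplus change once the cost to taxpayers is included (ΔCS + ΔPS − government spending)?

Pre-subsidy: 1736 - 5x = 1262/13 + (2/13)x gives x* = 318 and P* = 146.
With the rebate, buyers effectively pay Pb = Ps − 67, where Ps is the price sellers receive.
On the curves, Pb = 1736 - 5x and Ps = 1262/13 + (2/13)x; the wedge Ps − Pb = 67 gives 1262/13 + (2/13)x − (1736 - 5x) = 67, so x' = 331.
Then Pb = 1736 − 5·331 = 81 and Ps = 1262/13 + (2/13)·331 = 148.
ΔCS = ½(318 + 331)(146 − 81) = 21092.5; ΔPS = ½(318 + 331)(148 − 146) = 649.
Government spending = 67 × 331 = 22177.
Net change = 21092.5 + 649 − 22177 = -435.5. The loss equals the DWL triangle ½·67·13.

Net change in total surplus = -€435.5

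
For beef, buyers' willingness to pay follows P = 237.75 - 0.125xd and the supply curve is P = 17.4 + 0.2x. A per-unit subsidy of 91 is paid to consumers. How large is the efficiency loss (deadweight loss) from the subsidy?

Deadweight loss = 12740

Pre-subsidy: 237.75 - 0.125x = 17.4 + 0.2x gives x* = 678 and P* = 153.
With the rebate, buyers effectively pay Pb = Ps − 91, where Ps is the price sellers receive.
On the curves, Pb = 237.75 - 0.125x and Ps = 17.4 + 0.2x; the wedge Ps − Pb = 91 gives 17.4 + 0.2x − (237.75 - 0.125x) = 91, so x' = 958.
Then Pb = 237.75 − 0.125·958 = 118 and Ps = 17.4 + 0.2·958 = 209.
The subsidy expands output by 958 − 678 = 280 past the efficient level; on those units the gap between marginal cost and willingness to pay runs from 0 up to 91.
DWL = ½ × 91 × 280 = 12740.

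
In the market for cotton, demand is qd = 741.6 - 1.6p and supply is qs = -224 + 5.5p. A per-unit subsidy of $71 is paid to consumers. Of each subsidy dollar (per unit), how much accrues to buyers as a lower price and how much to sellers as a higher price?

Pre-subsidy: 741.6 - 1.6p = -224 + 5.5p gives p* = 136, q* = 524.
With the rebate, buyers effectively pay pb = ps − 71, where ps is the price sellers receive.
Demand in terms of ps becomes qd = 741.6 − 1.6(ps − 71) = 855.2 - 1.6ps. Setting this equal to supply: 855.2 - 1.6ps = -224 + 5.5ps, so ps = 152.
Buyers pay pb = 152 − 71 = 81; q' = -224 + 5.5·152 = 612.
Buyers' price falls by p* − pb = 136 − 81 = 55; sellers' price rises by ps − p* = 152 − 136 = 16.

Buyers gain $55 per unit; sellers gain $16 per unit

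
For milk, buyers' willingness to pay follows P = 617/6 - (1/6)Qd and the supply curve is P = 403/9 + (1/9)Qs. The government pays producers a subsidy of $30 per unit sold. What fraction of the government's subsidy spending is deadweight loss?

DWL / government spending = 54/317

Pre-subsidy: 617/6 - (1/6)Q = 403/9 + (1/9)Q gives Q* = 209 and P* = 68.
With the subsidy, sellers receive Ps = Pb + 30 for each unit, where Pb is the price buyers pay.
On the curves, Pb = 617/6 - (1/6)Q and Ps = 403/9 + (1/9)Q; the wedge Ps − Pb = 30 gives 403/9 + (1/9)Q − (617/6 - (1/6)Q) = 30, so Q' = 317.
Then Pb = 617/6 − (1/6)·317 = 50 and Ps = 403/9 + (1/9)·317 = 80.
ΔCS = ½(209 + 317)(68 − 50) = 4734; ΔPS = ½(209 + 317)(80 − 68) = 3156.
Government spending = 30 × 317 = 9510.
DWL = ½ × 30 × (317 − 209) = 1620; fraction = 1620 / 9510 = 54/317.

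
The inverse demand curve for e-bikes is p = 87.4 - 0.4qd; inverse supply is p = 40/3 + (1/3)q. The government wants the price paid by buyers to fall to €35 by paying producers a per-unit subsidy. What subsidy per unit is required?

Required subsidy s = €22 per unit

At a buyer price of 35, quantity demanded is 218.5 − 2.5·35 = 131.
Sellers supply 131 only when they receive ps = 40/3 + (1/3)·131 = 57.
s = ps − pb = 57 − 35 = 22.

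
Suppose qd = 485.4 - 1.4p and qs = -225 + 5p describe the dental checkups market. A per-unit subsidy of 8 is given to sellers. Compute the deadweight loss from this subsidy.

Pre-subsidy: 485.4 - 1.4p = -225 + 5p gives p* = 111, q* = 330.
With the subsidy, sellers receive ps = pb + 8 for each unit, where pb is the price buyers pay.
Supply in terms of pb becomes qs = -225 + 5(pb + 8) = -185 + 5pb. Setting this equal to demand: 485.4 - 1.4pb = -185 + 5pb, so pb = 104.75.
Sellers receive ps = 104.75 + 8 = 112.75; q' = 485.4 − 1.4·104.75 = 338.75.
The subsidy expands output by 338.75 − 330 = 8.75 past the efficient level; on those units the gap between marginal cost and willingness to pay runs from 0 up to 8.
DWL = ½ × 8 × 8.75 = 35.

Deadweight loss = 35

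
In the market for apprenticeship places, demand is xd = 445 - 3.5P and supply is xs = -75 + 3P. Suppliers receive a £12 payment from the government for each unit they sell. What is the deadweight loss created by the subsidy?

Deadweight loss = 1512/13

Pre-subsidy: 445 - 3.5P = -75 + 3P gives P* = 80, x* = 165.
With the subsidy, sellers receive Ps = Pb + 12 for each unit, where Pb is the price buyers pay.
Supply in terms of Pb becomes xs = -75 + 3(Pb + 12) = -39 + 3Pb. Setting this equal to demand: 445 - 3.5Pb = -39 + 3Pb, so Pb = 968/13.
Sellers receive Ps = 968/13 + 12 = 1124/13; x' = 445 − 3.5·(968/13) = 2397/13.
The subsidy expands output by 2397/13 − 165 = 252/13 past the efficient level; on those units the gap between marginal cost and willingness to pay runs from 0 up to 12.
DWL = ½ × 12 × 252/13 = 1512/13.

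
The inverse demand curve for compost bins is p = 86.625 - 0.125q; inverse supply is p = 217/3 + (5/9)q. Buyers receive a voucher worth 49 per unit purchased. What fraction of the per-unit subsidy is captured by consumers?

Consumer share = 9/49

Pre-subsidy: 86.625 - 0.125q = 217/3 + (5/9)q gives q* = 21 and p* = 84.
With the rebate, buyers effectively pay pb = ps − 49, where ps is the price sellers receive.
On the curves, pb = 86.625 - 0.125q and ps = 217/3 + (5/9)q; the wedge ps − pb = 49 gives 217/3 + (5/9)q − (86.625 - 0.125q) = 49, so q' = 93.
Then pb = 86.625 − 0.125·93 = 75 and ps = 217/3 + (5/9)·93 = 124.
Buyers' price falls by p* − pb = 84 − 75 = 9; sellers' price rises by ps − p* = 124 − 84 = 40.
So consumers capture 9/49 = 9/49 of each unit of subsidy.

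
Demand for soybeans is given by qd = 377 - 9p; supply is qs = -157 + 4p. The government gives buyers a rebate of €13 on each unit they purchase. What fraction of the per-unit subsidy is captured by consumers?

Consumer share = 4/13

Pre-subsidy: 377 - 9p = -157 + 4p gives p* = 534/13, q* = 95/13.
With the rebate, buyers effectively pay pb = ps − 13, where ps is the price sellers receive.
Demand in terms of ps becomes qd = 377 − 9(ps − 13) = 494 - 9ps. Setting this equal to supply: 494 - 9ps = -157 + 4ps, so ps = 651/13.
Buyers pay pb = 651/13 − 13 = 482/13; q' = -157 + 4·(651/13) = 563/13.
Buyers' price falls by p* − pb = 534/13 − 482/13 = 4; sellers' price rises by ps − p* = 651/13 − 534/13 = 9.
So consumers capture 4/13 = 4/13 of each unit of subsidy.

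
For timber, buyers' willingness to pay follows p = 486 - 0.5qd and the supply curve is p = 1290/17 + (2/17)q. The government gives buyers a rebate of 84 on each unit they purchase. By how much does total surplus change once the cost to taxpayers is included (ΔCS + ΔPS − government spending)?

Net change in total surplus = -5712

Pre-subsidy: 486 - 0.5q = 1290/17 + (2/17)q gives q* = 664 and p* = 154.
With the rebate, buyers effectively pay pb = ps − 84, where ps is the price sellers receive.
On the curves, pb = 486 - 0.5q and ps = 1290/17 + (2/17)q; the wedge ps − pb = 84 gives 1290/17 + (2/17)q − (486 - 0.5q) = 84, so q' = 800.
Then pb = 486 − 0.5·800 = 86 and ps = 1290/17 + (2/17)·800 = 170.
ΔCS = ½(664 + 800)(154 − 86) = 49776; ΔPS = ½(664 + 800)(170 − 154) = 11712.
Government spending = 84 × 800 = 67200.
Net change = 49776 + 11712 − 67200 = -5712. The loss equals the DWL triangle ½·84·136.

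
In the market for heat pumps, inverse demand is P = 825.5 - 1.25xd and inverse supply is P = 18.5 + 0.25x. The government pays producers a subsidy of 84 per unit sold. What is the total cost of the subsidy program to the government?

Pre-subsidy: 825.5 - 1.25x = 18.5 + 0.25x gives x* = 538 and P* = 153.
With the subsidy, sellers receive Ps = Pb + 84 for each unit, where Pb is the price buyers pay.
On the curves, Pb = 825.5 - 1.25x and Ps = 18.5 + 0.25x; the wedge Ps − Pb = 84 gives 18.5 + 0.25x − (825.5 - 1.25x) = 84, so x' = 594.
Then Pb = 825.5 − 1.25·594 = 83 and Ps = 18.5 + 0.25·594 = 167.
Government outlay = subsidy × quantity = 84 × 594 = 49896.

Government cost = 49896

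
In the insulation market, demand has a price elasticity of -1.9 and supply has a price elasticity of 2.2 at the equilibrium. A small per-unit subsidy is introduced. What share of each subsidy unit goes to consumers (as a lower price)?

Consumer share = 22/41

For a small subsidy around the equilibrium, the benefit split depends on the relative slopes, which at a point are proportional to the elasticities.
Buyer share = εs/(εs + |εd|) = 2.2/(2.2 + 1.9) = 22/41; seller share = |εd|/(εs + |εd|) = 19/41.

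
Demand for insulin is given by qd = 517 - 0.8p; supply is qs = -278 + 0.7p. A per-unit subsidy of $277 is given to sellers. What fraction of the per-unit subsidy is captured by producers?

Producer share = 8/15

Pre-subsidy: 517 - 0.8p = -278 + 0.7p gives p* = 530, q* = 93.
With the subsidy, sellers receive ps = pb + 277 for each unit, where pb is the price buyers pay.
Supply in terms of pb becomes qs = -278 + 0.7(pb + 277) = -84.1 + 0.7pb. Setting this equal to demand: 517 - 0.8pb = -84.1 + 0.7pb, so pb = 6011/15.
Sellers receive ps = 6011/15 + 277 = 10166/15; q' = 517 − 0.8·(6011/15) = 14731/75.
Buyers' price falls by p* − pb = 530 − 6011/15 = 1939/15; sellers' price rises by ps − p* = 10166/15 − 530 = 2216/15.
So producers capture (2216/15)/277 = 8/15 of each unit of subsidy.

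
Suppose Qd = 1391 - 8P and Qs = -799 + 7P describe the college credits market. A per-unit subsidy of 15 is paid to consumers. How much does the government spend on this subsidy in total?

Government cost = 4185

Pre-subsidy: 1391 - 8P = -799 + 7P gives P* = 146, Q* = 223.
With the rebate, buyers effectively pay Pb = Ps − 15, where Ps is the price sellers receive.
Demand in terms of Ps becomes Qd = 1391 − 8(Ps − 15) = 1511 - 8Ps. Setting this equal to supply: 1511 - 8Ps = -799 + 7Ps, so Ps = 154.
Buyers pay Pb = 154 − 15 = 139; Q' = -799 + 7·154 = 279.
Government outlay = subsidy × quantity = 15 × 279 = 4185.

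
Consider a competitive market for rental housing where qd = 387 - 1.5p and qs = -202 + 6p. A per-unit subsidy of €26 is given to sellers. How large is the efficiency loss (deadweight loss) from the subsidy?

Deadweight loss = €405.6

Pre-subsidy: 387 - 1.5p = -202 + 6p gives p* = 1178/15, q* = 269.2.
With the subsidy, sellers receive ps = pb + 26 for each unit, where pb is the price buyers pay.
Supply in terms of pb becomes qs = -202 + 6(pb + 26) = -46 + 6pb. Setting this equal to demand: 387 - 1.5pb = -46 + 6pb, so pb = 866/15.
Sellers receive ps = 866/15 + 26 = 1256/15; q' = 387 − 1.5·(866/15) = 300.4.
The subsidy expands output by 300.4 − 269.2 = 31.2 past the efficient level; on those units the gap between marginal cost and willingness to pay runs from 0 up to 26.
DWL = ½ × 26 × 31.2 = 405.6.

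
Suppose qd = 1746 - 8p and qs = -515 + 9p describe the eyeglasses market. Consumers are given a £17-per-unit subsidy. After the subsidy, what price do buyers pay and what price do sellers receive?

Buyers pay £124; sellers receive £141

Pre-subsidy: 1746 - 8p = -515 + 9p gives p* = 133, q* = 682.
With the rebate, buyers effectively pay pb = ps − 17, where ps is the price sellers receive.
Demand in terms of ps becomes qd = 1746 − 8(ps − 17) = 1882 - 8ps. Setting this equal to supply: 1882 - 8ps = -515 + 9ps, so ps = 141.
Buyers pay pb = 141 − 17 = 124; q' = -515 + 9·141 = 754.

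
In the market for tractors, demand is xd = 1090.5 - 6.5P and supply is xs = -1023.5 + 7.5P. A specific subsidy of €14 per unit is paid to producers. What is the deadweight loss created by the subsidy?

Deadweight loss = €341.25

Pre-subsidy: 1090.5 - 6.5P = -1023.5 + 7.5P gives P* = 151, x* = 109.
With the subsidy, sellers receive Ps = Pb + 14 for each unit, where Pb is the price buyers pay.
Supply in terms of Pb becomes xs = -1023.5 + 7.5(Pb + 14) = -918.5 + 7.5Pb. Setting this equal to demand: 1090.5 - 6.5Pb = -918.5 + 7.5Pb, so Pb = 143.5.
Sellers receive Ps = 143.5 + 14 = 157.5; x' = 1090.5 − 6.5·143.5 = 157.75.
The subsidy expands output by 157.75 − 109 = 48.75 past the efficient level; on those units the gap between marginal cost and willingness to pay runs from 0 up to 14.
DWL = ½ × 14 × 48.75 = 341.25.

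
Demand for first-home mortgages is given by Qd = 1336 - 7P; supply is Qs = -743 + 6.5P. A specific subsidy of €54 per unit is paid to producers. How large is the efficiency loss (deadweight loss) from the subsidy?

Pre-subsidy: 1336 - 7P = -743 + 6.5P gives P* = 154, Q* = 258.
With the subsidy, sellers receive Ps = Pb + 54 for each unit, where Pb is the price buyers pay.
Supply in terms of Pb becomes Qs = -743 + 6.5(Pb + 54) = -392 + 6.5Pb. Setting this equal to demand: 1336 - 7Pb = -392 + 6.5Pb, so Pb = 128.
Sellers receive Ps = 128 + 54 = 182; Q' = 1336 − 7·128 = 440.
The subsidy expands output by 440 − 258 = 182 past the efficient level; on those units the gap between marginal cost and willingness to pay runs from 0 up to 54.
DWL = ½ × 54 × 182 = 4914.

Deadweight loss = €4914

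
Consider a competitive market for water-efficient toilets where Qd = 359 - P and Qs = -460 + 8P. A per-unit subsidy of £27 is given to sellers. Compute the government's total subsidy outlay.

Pre-subsidy: 359 - P = -460 + 8P gives P* = 91, Q* = 268.
With the subsidy, sellers receive Ps = Pb + 27 for each unit, where Pb is the price buyers pay.
Supply in terms of Pb becomes Qs = -460 + 8(Pb + 27) = -244 + 8Pb. Setting this equal to demand: 359 - Pb = -244 + 8Pb, so Pb = 67.
Sellers receive Ps = 67 + 27 = 94; Q' = 359 − 1·67 = 292.
Government outlay = subsidy × quantity = 27 × 292 = 7884.

Government cost = £7884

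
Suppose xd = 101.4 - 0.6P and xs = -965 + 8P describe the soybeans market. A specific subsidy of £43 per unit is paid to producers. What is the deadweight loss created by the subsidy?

Pre-subsidy: 101.4 - 0.6P = -965 + 8P gives P* = 124, x* = 27.
With the subsidy, sellers receive Ps = Pb + 43 for each unit, where Pb is the price buyers pay.
Supply in terms of Pb becomes xs = -965 + 8(Pb + 43) = -621 + 8Pb. Setting this equal to demand: 101.4 - 0.6Pb = -621 + 8Pb, so Pb = 84.
Sellers receive Ps = 84 + 43 = 127; x' = 101.4 − 0.6·84 = 51.
The subsidy expands output by 51 − 27 = 24 past the efficient level; on those units the gap between marginal cost and willingness to pay runs from 0 up to 43.
DWL = ½ × 43 × 24 = 516.

Deadweight loss = £516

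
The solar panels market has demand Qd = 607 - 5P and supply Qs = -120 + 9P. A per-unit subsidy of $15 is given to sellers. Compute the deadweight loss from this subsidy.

Deadweight loss = 10125/28

Pre-subsidy: 607 - 5P = -120 + 9P gives P* = 727/14, Q* = 4863/14.
With the subsidy, sellers receive Ps = Pb + 15 for each unit, where Pb is the price buyers pay.
Supply in terms of Pb becomes Qs = -120 + 9(Pb + 15) = 15 + 9Pb. Setting this equal to demand: 607 - 5Pb = 15 + 9Pb, so Pb = 296/7.
Sellers receive Ps = 296/7 + 15 = 401/7; Q' = 607 − 5·(296/7) = 2769/7.
The subsidy expands output by 2769/7 − 4863/14 = 675/14 past the efficient level; on those units the gap between marginal cost and willingness to pay runs from 0 up to 15.
DWL = ½ × 15 × 675/14 = 10125/28.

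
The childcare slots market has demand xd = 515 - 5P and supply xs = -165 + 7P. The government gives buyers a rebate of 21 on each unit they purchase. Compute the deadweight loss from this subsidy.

Deadweight loss = 643.125

Pre-subsidy: 515 - 5P = -165 + 7P gives P* = 170/3, x* = 695/3.
With the rebate, buyers effectively pay Pb = Ps − 21, where Ps is the price sellers receive.
Demand in terms of Ps becomes xd = 515 − 5(Ps − 21) = 620 - 5Ps. Setting this equal to supply: 620 - 5Ps = -165 + 7Ps, so Ps = 785/12.
Buyers pay Pb = 785/12 − 21 = 533/12; x' = -165 + 7·(785/12) = 3515/12.
The subsidy expands output by 3515/12 − 695/3 = 61.25 past the efficient level; on those units the gap between marginal cost and willingness to pay runs from 0 up to 21.
DWL = ½ × 21 × 61.25 = 643.125.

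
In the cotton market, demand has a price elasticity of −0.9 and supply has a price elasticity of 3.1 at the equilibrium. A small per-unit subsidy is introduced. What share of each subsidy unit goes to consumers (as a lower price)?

For a small subsidy around the equilibrium, the benefit split depends on the relative slopes, which at a point are proportional to the elasticities.
Buyer share = εs/(εs + |εd|) = 3.1/(3.1 + 0.9) = 0.775; seller share = |εd|/(εs + |εd|) = 0.225.

Consumer share = 0.775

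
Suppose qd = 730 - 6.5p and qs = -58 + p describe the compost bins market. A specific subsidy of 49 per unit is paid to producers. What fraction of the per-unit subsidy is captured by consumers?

Pre-subsidy: 730 - 6.5p = -58 + p gives p* = 1576/15, q* = 706/15.
With the subsidy, sellers receive ps = pb + 49 for each unit, where pb is the price buyers pay.
Supply in terms of pb becomes qs = -58 + 1(pb + 49) = -9 + pb. Setting this equal to demand: 730 - 6.5pb = -9 + pb, so pb = 1478/15.
Sellers receive ps = 1478/15 + 49 = 2213/15; q' = 730 − 6.5·(1478/15) = 1343/15.
Buyers' price falls by p* − pb = 1576/15 − 1478/15 = 98/15; sellers' price rises by ps − p* = 2213/15 − 1576/15 = 637/15.
So consumers capture (98/15)/49 = 2/15 of each unit of subsidy.

Consumer share = 2/15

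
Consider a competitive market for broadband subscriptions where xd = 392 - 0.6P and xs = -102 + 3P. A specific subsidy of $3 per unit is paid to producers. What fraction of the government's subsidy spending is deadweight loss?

DWL / government spending = 9/3734

Pre-subsidy: 392 - 0.6P = -102 + 3P gives P* = 1235/9, x* = 929/3.
With the subsidy, sellers receive Ps = Pb + 3 for each unit, where Pb is the price buyers pay.
Supply in terms of Pb becomes xs = -102 + 3(Pb + 3) = -93 + 3Pb. Setting this equal to demand: 392 - 0.6Pb = -93 + 3Pb, so Pb = 2425/18.
Sellers receive Ps = 2425/18 + 3 = 2479/18; x' = 392 − 0.6·(2425/18) = 1867/6.
ΔCS = ½(929/3 + 1867/6)(1235/9 − 2425/18) = 18625/24; ΔPS = ½(929/3 + 1867/6)(2479/18 − 1235/9) = 3725/24.
Government spending = 3 × 1867/6 = 933.5.
DWL = ½ × 3 × (1867/6 − 929/3) = 2.25; fraction = 2.25 / 933.5 = 9/3734.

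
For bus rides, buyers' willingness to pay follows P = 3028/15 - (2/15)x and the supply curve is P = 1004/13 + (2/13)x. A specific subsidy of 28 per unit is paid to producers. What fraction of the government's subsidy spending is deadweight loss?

Pre-subsidy: 3028/15 - (2/15)x = 1004/13 + (2/13)x gives x* = 434 and P* = 144.
With the subsidy, sellers receive Ps = Pb + 28 for each unit, where Pb is the price buyers pay.
On the curves, Pb = 3028/15 - (2/15)x and Ps = 1004/13 + (2/13)x; the wedge Ps − Pb = 28 gives 1004/13 + (2/13)x − (3028/15 - (2/15)x) = 28, so x' = 531.5.
Then Pb = 3028/15 − (2/15)·531.5 = 131 and Ps = 1004/13 + (2/13)·531.5 = 159.
ΔCS = ½(434 + 531.5)(144 − 131) = 6275.75; ΔPS = ½(434 + 531.5)(159 − 144) = 7241.25.
Government spending = 28 × 531.5 = 14882.
DWL = ½ × 28 × (531.5 − 434) = 1365; fraction = 1365 / 14882 = 195/2126.

DWL / government spending = 195/2126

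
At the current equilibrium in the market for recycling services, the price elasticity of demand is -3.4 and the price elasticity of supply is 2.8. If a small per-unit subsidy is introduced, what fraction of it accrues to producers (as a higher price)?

For a small subsidy around the equilibrium, the benefit split depends on the relative slopes, which at a point are proportional to the elasticities.
Buyer share = εs/(εs + |εd|) = 2.8/(2.8 + 3.4) = 14/31; seller share = |εd|/(εs + |εd|) = 17/31.
So producers capture 17/31 of the subsidy.

Producer share = 17/31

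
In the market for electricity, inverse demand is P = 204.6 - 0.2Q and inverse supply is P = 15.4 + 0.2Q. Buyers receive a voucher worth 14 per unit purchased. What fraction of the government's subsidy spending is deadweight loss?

DWL / government spending = 35/1016

Pre-subsidy: 204.6 - 0.2Q = 15.4 + 0.2Q gives Q* = 473 and P* = 110.
With the rebate, buyers effectively pay Pb = Ps − 14, where Ps is the price sellers receive.
On the curves, Pb = 204.6 - 0.2Q and Ps = 15.4 + 0.2Q; the wedge Ps − Pb = 14 gives 15.4 + 0.2Q − (204.6 - 0.2Q) = 14, so Q' = 508.
Then Pb = 204.6 − 0.2·508 = 103 and Ps = 15.4 + 0.2·508 = 117.
ΔCS = ½(473 + 508)(110 − 103) = 3433.5; ΔPS = ½(473 + 508)(117 − 110) = 3433.5.
Government spending = 14 × 508 = 7112.
DWL = ½ × 14 × (508 − 473) = 245; fraction = 245 / 7112 = 35/1016.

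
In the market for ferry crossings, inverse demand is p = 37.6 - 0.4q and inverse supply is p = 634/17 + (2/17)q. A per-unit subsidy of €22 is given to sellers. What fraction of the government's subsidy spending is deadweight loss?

DWL / government spending = 935/1896

Pre-subsidy: 37.6 - 0.4q = 634/17 + (2/17)q gives q* = 13/22 and p* = 411/11.
With the subsidy, sellers receive ps = pb + 22 for each unit, where pb is the price buyers pay.
On the curves, pb = 37.6 - 0.4q and ps = 634/17 + (2/17)q; the wedge ps − pb = 22 gives 634/17 + (2/17)q − (37.6 - 0.4q) = 22, so q' = 474/11.
Then pb = 37.6 − 0.4·(474/11) = 224/11 and ps = 634/17 + (2/17)·(474/11) = 466/11.
ΔCS = ½(13/22 + 474/11)(411/11 − 224/11) = 16337/44; ΔPS = ½(13/22 + 474/11)(466/11 − 411/11) = 4805/44.
Government spending = 22 × 474/11 = 948.
DWL = ½ × 22 × (474/11 − 13/22) = 467.5; fraction = 467.5 / 948 = 935/1896.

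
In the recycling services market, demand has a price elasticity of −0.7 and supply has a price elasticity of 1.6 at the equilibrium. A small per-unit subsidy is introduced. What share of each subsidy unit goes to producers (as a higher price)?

For a small subsidy around the equilibrium, the benefit split depends on the relative slopes, which at a point are proportional to the elasticities.
Buyer share = εs/(εs + |εd|) = 1.6/(1.6 + 0.7) = 16/23; seller share = |εd|/(εs + |εd|) = 7/23.
So producers capture 7/23 of the subsidy.

Producer share = 7/23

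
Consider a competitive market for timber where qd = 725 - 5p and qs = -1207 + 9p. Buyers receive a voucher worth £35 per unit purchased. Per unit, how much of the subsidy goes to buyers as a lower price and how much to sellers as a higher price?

Pre-subsidy: 725 - 5p = -1207 + 9p gives p* = 138, q* = 35.
With the rebate, buyers effectively pay pb = ps − 35, where ps is the price sellers receive.
Demand in terms of ps becomes qd = 725 − 5(ps − 35) = 900 - 5ps. Setting this equal to supply: 900 - 5ps = -1207 + 9ps, so ps = 150.5.
Buyers pay pb = 150.5 − 35 = 115.5; q' = -1207 + 9·150.5 = 147.5.
Buyers' price falls by p* − pb = 138 − 115.5 = 22.5; sellers' price rises by ps − p* = 150.5 − 138 = 12.5.

Buyers gain £22.5 per unit; sellers gain £12.5 per unit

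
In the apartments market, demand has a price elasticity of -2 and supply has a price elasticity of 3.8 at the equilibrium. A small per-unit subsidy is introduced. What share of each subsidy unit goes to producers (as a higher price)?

Producer share = 10/29

For a small subsidy around the equilibrium, the benefit split depends on the relative slopes, which at a point are proportional to the elasticities.
Buyer share = εs/(εs + |εd|) = 3.8/(3.8 + 2) = 19/29; seller share = |εd|/(εs + |εd|) = 10/29.
So producers capture 10/29 of the subsidy.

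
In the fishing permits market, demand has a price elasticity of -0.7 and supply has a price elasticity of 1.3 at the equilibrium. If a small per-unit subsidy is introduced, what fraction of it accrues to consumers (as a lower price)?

Consumer share = 0.65

For a small subsidy around the equilibrium, the benefit split depends on the relative slopes, which at a point are proportional to the elasticities.
Buyer share = εs/(εs + |εd|) = 1.3/(1.3 + 0.7) = 0.65; seller share = |εd|/(εs + |εd|) = 0.35.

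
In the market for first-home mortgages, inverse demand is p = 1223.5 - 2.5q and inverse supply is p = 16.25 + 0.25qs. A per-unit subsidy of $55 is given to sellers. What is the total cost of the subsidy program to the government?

Government cost = $25245

Pre-subsidy: 1223.5 - 2.5q = 16.25 + 0.25q gives q* = 439 and p* = 126.
With the subsidy, sellers receive ps = pb + 55 for each unit, where pb is the price buyers pay.
On the curves, pb = 1223.5 - 2.5q and ps = 16.25 + 0.25q; the wedge ps − pb = 55 gives 16.25 + 0.25q − (1223.5 - 2.5q) = 55, so q' = 459.
Then pb = 1223.5 − 2.5·459 = 76 and ps = 16.25 + 0.25·459 = 131.
Government outlay = subsidy × quantity = 55 × 459 = 25245.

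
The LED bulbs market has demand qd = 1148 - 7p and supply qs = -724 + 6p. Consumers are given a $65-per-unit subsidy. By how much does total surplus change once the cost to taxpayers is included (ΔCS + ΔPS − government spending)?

Pre-subsidy: 1148 - 7p = -724 + 6p gives p* = 144, q* = 140.
With the rebate, buyers effectively pay pb = ps − 65, where ps is the price sellers receive.
Demand in terms of ps becomes qd = 1148 − 7(ps − 65) = 1603 - 7ps. Setting this equal to supply: 1603 - 7ps = -724 + 6ps, so ps = 179.
Buyers pay pb = 179 − 65 = 114; q' = -724 + 6·179 = 350.
ΔCS = ½(140 + 350)(144 − 114) = 7350; ΔPS = ½(140 + 350)(179 − 144) = 8575.
Government spending = 65 × 350 = 22750.
Net change = 7350 + 8575 − 22750 = -6825. The loss equals the DWL triangle ½·65·210.

Net change in total surplus = -$6825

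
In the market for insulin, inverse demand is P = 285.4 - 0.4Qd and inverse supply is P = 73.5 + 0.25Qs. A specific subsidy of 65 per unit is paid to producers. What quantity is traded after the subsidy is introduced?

Pre-subsidy: 285.4 - 0.4Q = 73.5 + 0.25Q gives Q* = 326 and P* = 155.
With the subsidy, sellers receive Ps = Pb + 65 for each unit, where Pb is the price buyers pay.
On the curves, Pb = 285.4 - 0.4Q and Ps = 73.5 + 0.25Q; the wedge Ps − Pb = 65 gives 73.5 + 0.25Q − (285.4 - 0.4Q) = 65, so Q' = 426.
Then Pb = 285.4 − 0.4·426 = 115 and Ps = 73.5 + 0.25·426 = 180.

Q' = 426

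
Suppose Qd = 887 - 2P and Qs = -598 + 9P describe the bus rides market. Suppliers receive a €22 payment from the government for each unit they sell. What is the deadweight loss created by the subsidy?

Pre-subsidy: 887 - 2P = -598 + 9P gives P* = 135, Q* = 617.
With the subsidy, sellers receive Ps = Pb + 22 for each unit, where Pb is the price buyers pay.
Supply in terms of Pb becomes Qs = -598 + 9(Pb + 22) = -400 + 9Pb. Setting this equal to demand: 887 - 2Pb = -400 + 9Pb, so Pb = 117.
Sellers receive Ps = 117 + 22 = 139; Q' = 887 − 2·117 = 653.
The subsidy expands output by 653 − 617 = 36 past the efficient level; on those units the gap between marginal cost and willingness to pay runs from 0 up to 22.
DWL = ½ × 22 × 36 = 396.

Deadweight loss = €396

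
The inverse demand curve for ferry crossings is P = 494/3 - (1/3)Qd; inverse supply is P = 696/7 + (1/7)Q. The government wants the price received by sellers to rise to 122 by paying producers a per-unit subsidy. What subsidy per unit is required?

At a seller price of 122, quantity supplied is -696 + 7·122 = 158.
Buyers absorb 158 only when they pay Pb = 494/3 − (1/3)·158 = 112.
s = Ps − Pb = 122 − 112 = 10.

Required subsidy s = 10 per unit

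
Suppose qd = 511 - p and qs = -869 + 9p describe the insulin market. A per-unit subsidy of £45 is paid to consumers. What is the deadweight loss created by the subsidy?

Pre-subsidy: 511 - p = -869 + 9p gives p* = 138, q* = 373.
With the rebate, buyers effectively pay pb = ps − 45, where ps is the price sellers receive.
Demand in terms of ps becomes qd = 511 − 1(ps − 45) = 556 - ps. Setting this equal to supply: 556 - ps = -869 + 9ps, so ps = 142.5.
Buyers pay pb = 142.5 − 45 = 97.5; q' = -869 + 9·142.5 = 413.5.
The subsidy expands output by 413.5 − 373 = 40.5 past the efficient level; on those units the gap between marginal cost and willingness to pay runs from 0 up to 45.
DWL = ½ × 45 × 40.5 = 911.25.

Deadweight loss = £911.25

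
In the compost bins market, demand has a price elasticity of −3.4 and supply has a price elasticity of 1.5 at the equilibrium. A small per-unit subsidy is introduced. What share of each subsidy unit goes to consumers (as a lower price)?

For a small subsidy around the equilibrium, the benefit split depends on the relative slopes, which at a point are proportional to the elasticities.
Buyer share = εs/(εs + |εd|) = 1.5/(1.5 + 3.4) = 15/49; seller share = |εd|/(εs + |εd|) = 34/49.

Consumer share = 15/49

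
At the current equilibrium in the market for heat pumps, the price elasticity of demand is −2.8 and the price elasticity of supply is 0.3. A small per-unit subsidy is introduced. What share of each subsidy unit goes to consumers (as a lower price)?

For a small subsidy around the equilibrium, the benefit split depends on the relative slopes, which at a point are proportional to the elasticities.
Buyer share = εs/(εs + |εd|) = 0.3/(0.3 + 2.8) = 3/31; seller share = |εd|/(εs + |εd|) = 28/31.

Consumer share = 3/31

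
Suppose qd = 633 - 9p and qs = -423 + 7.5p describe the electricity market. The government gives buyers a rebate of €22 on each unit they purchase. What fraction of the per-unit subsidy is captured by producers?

Pre-subsidy: 633 - 9p = -423 + 7.5p gives p* = 64, q* = 57.
With the rebate, buyers effectively pay pb = ps − 22, where ps is the price sellers receive.
Demand in terms of ps becomes qd = 633 − 9(ps − 22) = 831 - 9ps. Setting this equal to supply: 831 - 9ps = -423 + 7.5ps, so ps = 76.
Buyers pay pb = 76 − 22 = 54; q' = -423 + 7.5·76 = 147.
Buyers' price falls by p* − pb = 64 − 54 = 10; sellers' price rises by ps − p* = 76 − 64 = 12.
So producers capture 12/22 = 6/11 of each unit of subsidy.

Producer share = 6/11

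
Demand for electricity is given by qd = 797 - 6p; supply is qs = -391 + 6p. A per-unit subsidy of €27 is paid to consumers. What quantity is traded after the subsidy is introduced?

Pre-subsidy: 797 - 6p = -391 + 6p gives p* = 99, q* = 203.
With the rebate, buyers effectively pay pb = ps − 27, where ps is the price sellers receive.
Demand in terms of ps becomes qd = 797 − 6(ps − 27) = 959 - 6ps. Setting this equal to supply: 959 - 6ps = -391 + 6ps, so ps = 112.5.
Buyers pay pb = 112.5 − 27 = 85.5; q' = -391 + 6·112.5 = 284.

q' = 284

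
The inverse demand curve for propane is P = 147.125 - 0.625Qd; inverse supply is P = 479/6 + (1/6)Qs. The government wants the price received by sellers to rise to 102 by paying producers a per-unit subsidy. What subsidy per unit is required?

At a seller price of 102, quantity supplied is -479 + 6·102 = 133.
Buyers absorb 133 only when they pay Pb = 147.125 − 0.625·133 = 64.
s = Ps − Pb = 102 − 64 = 38.

Required subsidy s = 38 per unit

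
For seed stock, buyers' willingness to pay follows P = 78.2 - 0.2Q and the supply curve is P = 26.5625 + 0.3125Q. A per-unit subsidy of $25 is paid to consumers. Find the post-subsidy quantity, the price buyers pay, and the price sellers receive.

Pre-subsidy: 78.2 - 0.2Q = 26.5625 + 0.3125Q gives Q* = 4131/41 and P* = 2380/41.
With the rebate, buyers effectively pay Pb = Ps − 25, where Ps is the price sellers receive.
On the curves, Pb = 78.2 - 0.2Q and Ps = 26.5625 + 0.3125Q; the wedge Ps − Pb = 25 gives 26.5625 + 0.3125Q − (78.2 - 0.2Q) = 25, so Q' = 6131/41.
Then Pb = 78.2 − 0.2·(6131/41) = 1980/41 and Ps = 26.5625 + 0.3125·(6131/41) = 3005/41.

Q' = 6131/41; buyers pay 1980/41; sellers receive 3005/41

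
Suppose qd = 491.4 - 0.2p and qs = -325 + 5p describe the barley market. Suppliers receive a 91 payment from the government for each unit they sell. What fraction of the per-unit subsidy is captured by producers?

Pre-subsidy: 491.4 - 0.2p = -325 + 5p gives p* = 157, q* = 460.
With the subsidy, sellers receive ps = pb + 91 for each unit, where pb is the price buyers pay.
Supply in terms of pb becomes qs = -325 + 5(pb + 91) = 130 + 5pb. Setting this equal to demand: 491.4 - 0.2pb = 130 + 5pb, so pb = 69.5.
Sellers receive ps = 69.5 + 91 = 160.5; q' = 491.4 − 0.2·69.5 = 477.5.
Buyers' price falls by p* − pb = 157 − 69.5 = 87.5; sellers' price rises by ps − p* = 160.5 − 157 = 3.5.
So producers capture 3.5/91 = 1/26 of each unit of subsidy.

Producer share = 1/26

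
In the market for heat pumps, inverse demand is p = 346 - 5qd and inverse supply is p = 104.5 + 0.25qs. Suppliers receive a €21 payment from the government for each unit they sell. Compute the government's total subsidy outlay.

Government cost = €1050

Pre-subsidy: 346 - 5q = 104.5 + 0.25q gives q* = 46 and p* = 116.
With the subsidy, sellers receive ps = pb + 21 for each unit, where pb is the price buyers pay.
On the curves, pb = 346 - 5q and ps = 104.5 + 0.25q; the wedge ps − pb = 21 gives 104.5 + 0.25q − (346 - 5q) = 21, so q' = 50.
Then pb = 346 − 5·50 = 96 and ps = 104.5 + 0.25·50 = 117.
Government outlay = subsidy × quantity = 21 × 50 = 1050.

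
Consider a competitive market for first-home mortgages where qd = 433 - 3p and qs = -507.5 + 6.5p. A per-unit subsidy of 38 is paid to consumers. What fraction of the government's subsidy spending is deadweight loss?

DWL / government spending = 39/214

Pre-subsidy: 433 - 3p = -507.5 + 6.5p gives p* = 99, q* = 136.
With the rebate, buyers effectively pay pb = ps − 38, where ps is the price sellers receive.
Demand in terms of ps becomes qd = 433 − 3(ps − 38) = 547 - 3ps. Setting this equal to supply: 547 - 3ps = -507.5 + 6.5ps, so ps = 111.
Buyers pay pb = 111 − 38 = 73; q' = -507.5 + 6.5·111 = 214.
ΔCS = ½(136 + 214)(99 − 73) = 4550; ΔPS = ½(136 + 214)(111 − 99) = 2100.
Government spending = 38 × 214 = 8132.
DWL = ½ × 38 × (214 − 136) = 1482; fraction = 1482 / 8132 = 39/214.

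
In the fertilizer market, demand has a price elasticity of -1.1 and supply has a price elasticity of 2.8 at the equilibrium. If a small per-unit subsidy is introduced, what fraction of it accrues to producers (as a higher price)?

For a small subsidy around the equilibrium, the benefit split depends on the relative slopes, which at a point are proportional to the elasticities.
Buyer share = εs/(εs + |εd|) = 2.8/(2.8 + 1.1) = 28/39; seller share = |εd|/(εs + |εd|) = 11/39.
So producers capture 11/39 of the subsidy.

Producer share = 11/39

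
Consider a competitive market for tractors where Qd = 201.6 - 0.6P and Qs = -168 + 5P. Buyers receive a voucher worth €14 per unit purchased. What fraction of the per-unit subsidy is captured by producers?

Producer share = 3/28

Pre-subsidy: 201.6 - 0.6P = -168 + 5P gives P* = 66, Q* = 162.
With the rebate, buyers effectively pay Pb = Ps − 14, where Ps is the price sellers receive.
Demand in terms of Ps becomes Qd = 201.6 − 0.6(Ps − 14) = 210 - 0.6Ps. Setting this equal to supply: 210 - 0.6Ps = -168 + 5Ps, so Ps = 67.5.
Buyers pay Pb = 67.5 − 14 = 53.5; Q' = -168 + 5·67.5 = 169.5.
Buyers' price falls by P* − Pb = 66 − 53.5 = 12.5; sellers' price rises by Ps − P* = 67.5 − 66 = 1.5.
So producers capture 1.5/14 = 3/28 of each unit of subsidy.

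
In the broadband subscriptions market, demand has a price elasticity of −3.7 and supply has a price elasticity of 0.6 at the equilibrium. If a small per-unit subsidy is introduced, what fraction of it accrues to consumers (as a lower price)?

Consumer share = 6/43

For a small subsidy around the equilibrium, the benefit split depends on the relative slopes, which at a point are proportional to the elasticities.
Buyer share = εs/(εs + |εd|) = 0.6/(0.6 + 3.7) = 6/43; seller share = |εd|/(εs + |εd|) = 37/43.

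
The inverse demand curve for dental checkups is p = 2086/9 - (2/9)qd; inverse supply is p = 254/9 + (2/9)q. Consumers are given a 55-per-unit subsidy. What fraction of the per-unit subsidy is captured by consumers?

Consumer share = 0.5

Pre-subsidy: 2086/9 - (2/9)q = 254/9 + (2/9)q gives q* = 458 and p* = 130.
With the rebate, buyers effectively pay pb = ps − 55, where ps is the price sellers receive.
On the curves, pb = 2086/9 - (2/9)q and ps = 254/9 + (2/9)q; the wedge ps − pb = 55 gives 254/9 + (2/9)q − (2086/9 - (2/9)q) = 55, so q' = 581.75.
Then pb = 2086/9 − (2/9)·581.75 = 102.5 and ps = 254/9 + (2/9)·581.75 = 157.5.
Buyers' price falls by p* − pb = 130 − 102.5 = 27.5; sellers' price rises by ps − p* = 157.5 − 130 = 27.5.
So consumers capture 27.5/55 = 0.5 of each unit of subsidy.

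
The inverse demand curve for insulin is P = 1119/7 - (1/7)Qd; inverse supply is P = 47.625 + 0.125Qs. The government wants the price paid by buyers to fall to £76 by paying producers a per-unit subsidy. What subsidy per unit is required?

Required subsidy s = £45 per unit

At a buyer price of 76, quantity demanded is 1119 − 7·76 = 587.
Sellers supply 587 only when they receive Ps = 47.625 + 0.125·587 = 121.
s = Ps − Pb = 121 − 76 = 45.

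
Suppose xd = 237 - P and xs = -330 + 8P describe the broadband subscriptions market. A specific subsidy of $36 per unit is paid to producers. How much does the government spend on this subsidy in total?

Pre-subsidy: 237 - P = -330 + 8P gives P* = 63, x* = 174.
With the subsidy, sellers receive Ps = Pb + 36 for each unit, where Pb is the price buyers pay.
Supply in terms of Pb becomes xs = -330 + 8(Pb + 36) = -42 + 8Pb. Setting this equal to demand: 237 - Pb = -42 + 8Pb, so Pb = 31.
Sellers receive Ps = 31 + 36 = 67; x' = 237 − 1·31 = 206.
Government outlay = subsidy × quantity = 36 × 206 = 7416.

Government cost = $7416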